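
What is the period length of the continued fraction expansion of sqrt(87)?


Run the CF algorithm for sqrt(87).
a_0 = floor(sqrt(87)) = 9; set m_0=0, q_0=1.
Recurrence: m' = q*a - m,  q' = (d - m'^2)/q,  a' = floor((a_0 + m')/q').
  step 1: m=9, q=6, a=3
  step 2: m=9, q=1, a=18
a_2 = 2*a_0 = 18, so the period closes here.
sqrt(87) = [9; 3, 18]
Period length = 2

2


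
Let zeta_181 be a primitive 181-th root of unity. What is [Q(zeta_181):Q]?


The degree equals Euler's totient phi(181).
181 = 181
phi(181) = 180

180


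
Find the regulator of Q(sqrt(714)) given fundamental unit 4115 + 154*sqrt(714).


epsilon = 4115 + 154*sqrt(714)
= 8229.9999
R = ln(8229.9999)
= 9.0155

9.0155


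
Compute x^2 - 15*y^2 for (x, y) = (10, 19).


x^2 - d*y^2
= 10^2 - 15*19^2
= 100 - 5415
= -5315

-5315


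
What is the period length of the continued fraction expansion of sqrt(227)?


Run the CF algorithm for sqrt(227).
a_0 = floor(sqrt(227)) = 15; set m_0=0, q_0=1.
Recurrence: m' = q*a - m,  q' = (d - m'^2)/q,  a' = floor((a_0 + m')/q').
  step 1: m=15, q=2, a=15
  step 2: m=15, q=1, a=30
a_2 = 2*a_0 = 30, so the period closes here.
sqrt(227) = [15; 15, 30]
Period length = 2

2


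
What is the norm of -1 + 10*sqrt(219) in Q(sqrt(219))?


N(a + b*sqrt(d)) = a^2 - d*b^2
= (-1)^2 - (219)*(10)^2
= 1 - 21900
= -21899

-21899


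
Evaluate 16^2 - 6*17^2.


x^2 - d*y^2
= 16^2 - 6*17^2
= 256 - 1734
= -1478

-1478


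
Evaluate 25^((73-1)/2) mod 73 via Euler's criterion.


p = 73 is prime and the exponent is (p-1)/2 = 36, so by Euler's criterion 25^36 = (25/73) = +1 or -1 mod 73.
Compute by square-and-multiply:
  36 = 32 + 4 (binary 100100)
  Repeated squaring mod 73: 25^1 = 25, 25^2 = 41, 25^4 = 2, 25^8 = 4, 25^16 = 16, 25^32 = 37
  25^36 = 25^32 * 25^4 = 37 * 2 mod 73
    37 * 2 = 74 = 1 mod 73
  25^36 = 1 mod 73
Result 1: 25 is a quadratic residue mod 73.
25^36 mod 73 = 1

1


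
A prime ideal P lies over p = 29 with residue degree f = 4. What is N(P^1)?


N(P^a) = p^(a*f)
= 29^(1*4)
= 29^4
= 707281

707281


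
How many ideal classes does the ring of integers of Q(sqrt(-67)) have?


K = Q(sqrt(-67)). d mod 4 = 1, so D = disc(K) = d = -67
h(K) equals the number of primitive reduced positive-definite forms (a, b, c) = a*x^2 + b*x*y + c*y^2 with b^2 - 4ac = D,
where reduced means |b| <= a <= c, with b >= 0 whenever |b| = a or a = c, and primitive means gcd(a, b, c) = 1.
Reduced forces 3a^2 <= |D| = 67, so 1 <= a <= 4; b must have the parity of D, and c = (b^2 - D)/(4a) must be an integer >= a.
Enumerate a = 1..4, b in [-a, a]:
  a=1: (1, 1, 17)  [1]
  a=2..4: none
Total reduced forms: 1
h = 1

1


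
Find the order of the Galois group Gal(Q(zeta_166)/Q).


|Gal(Q(zeta_166)/Q)| = phi(166)
= 82

82


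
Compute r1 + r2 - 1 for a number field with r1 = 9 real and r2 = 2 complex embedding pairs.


By Dirichlet's unit theorem:
rank = r1 + r2 - 1
= 9 + 2 - 1
= 10

10


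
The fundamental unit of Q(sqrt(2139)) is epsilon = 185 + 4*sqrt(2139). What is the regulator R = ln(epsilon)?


epsilon = 185 + 4*sqrt(2139)
= 369.9973
R = ln(369.9973)
= 5.9135

5.9135


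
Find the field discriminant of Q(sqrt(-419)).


For K = Q(sqrt(d)) with d squarefree: disc(K) = d if d = 1 mod 4, and disc(K) = 4d if d = 2 or 3 mod 4.
Here d = -419, and d mod 4 = 1.
d = 1 mod 4 (O_K = Z[(1+sqrt(d))/2]), so disc(K) = d = -419

-419


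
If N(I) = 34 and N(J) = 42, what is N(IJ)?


N(IJ) = N(I) * N(J)
= 34 * 42
= 1428

1428


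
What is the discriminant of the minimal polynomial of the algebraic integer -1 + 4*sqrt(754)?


The element -1 + 4*sqrt(754) has minimal polynomial:
x^2 + 2*x - 12063
Discriminant = (2)^2 - 4*(-12063)
= 4 + 48252
= 48256

48256


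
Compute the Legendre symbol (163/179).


p = 179 is prime, so compute (163/179) with the reciprocity algorithm (Jacobi-symbol steps: pull out 2s via (2/n), flip via reciprocity, reduce):
  reciprocity: (163/179) -> -(179/163)
  reduce: (16/163)
  pull out 2: (2/163) = -1  (since 163 mod 8 = 3)
  pull out 2: (2/163) = -1  (since 163 mod 8 = 3)
  pull out 2: (2/163) = -1  (since 163 mod 8 = 3)
  pull out 2: (2/163) = -1  (since 163 mod 8 = 3)
  (1/163) = 1
Product of signs = -1
(163/179) = -1

-1


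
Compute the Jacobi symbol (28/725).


Compute (28/725) via quadratic reciprocity:
  pull out 2: (2/725) = -1  (since 725 mod 8 = 5)
  pull out 2: (2/725) = -1  (since 725 mod 8 = 5)
  reciprocity: (7/725) -> +(725/7)
  reduce: (4/7)
  pull out 2: (2/7) = +1  (since 7 mod 8 = 7)
  pull out 2: (2/7) = +1  (since 7 mod 8 = 7)
  (1/7) = 1
Product of signs = 1

1


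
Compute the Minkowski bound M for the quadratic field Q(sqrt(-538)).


d = -538, d mod 4 = 2, so disc(K) = 4d = -2152; |disc(K)| = 2152
Imaginary quadratic field, so n = 2, s = r2 = 1, r1 = 0
M = (n!/n^n) * (4/pi)^s * sqrt(|disc(K)|) = (2!/2^2) * (4/pi)^1 * sqrt(2152)
= 0.5 * 1.273240 * 46.389654
= 29.5326

29.5326


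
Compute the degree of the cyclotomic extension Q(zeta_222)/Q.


The degree equals Euler's totient phi(222).
222 = 2 * 3 * 37
phi(222) = 72

72


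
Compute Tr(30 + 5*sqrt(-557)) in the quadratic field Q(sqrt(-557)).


Tr(a + b*sqrt(d)) = (a + b*sqrt(d)) + (a - b*sqrt(d)) = 2a
= 2 * (30)
= 60

60


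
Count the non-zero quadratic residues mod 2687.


For prime p, the number of non-zero quadratic residues is (p-1)/2.
= (2687-1)/2
= 1343

1343


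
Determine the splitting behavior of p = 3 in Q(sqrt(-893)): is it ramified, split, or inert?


K = Q(sqrt(-893)). Since d mod 4 = 3, disc(K) = -3572.
Check p | disc: -3572 mod 3 = 1.
p does not divide disc. Compute Legendre symbol (d/p):
1^((3-1)/2) mod 3 = 1
(d/p) = 1, so p splits: (p) = P*P' with e=1, f=1, g=2.
Therefore p is split.

split


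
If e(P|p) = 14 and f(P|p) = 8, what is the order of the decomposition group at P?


|D_P| = e * f
= 14 * 8
= 112

112


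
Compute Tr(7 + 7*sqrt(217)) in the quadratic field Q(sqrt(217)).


Tr(a + b*sqrt(d)) = (a + b*sqrt(d)) + (a - b*sqrt(d)) = 2a
= 2 * (7)
= 14

14


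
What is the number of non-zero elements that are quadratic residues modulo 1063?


For prime p, the number of non-zero quadratic residues is (p-1)/2.
= (1063-1)/2
= 531

531


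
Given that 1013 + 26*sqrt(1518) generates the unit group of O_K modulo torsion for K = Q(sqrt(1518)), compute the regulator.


epsilon = 1013 + 26*sqrt(1518)
= 2025.9995
R = ln(2025.9995)
= 7.6138

7.6138


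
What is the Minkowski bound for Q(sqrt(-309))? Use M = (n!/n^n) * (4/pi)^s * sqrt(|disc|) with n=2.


d = -309, d mod 4 = 3, so disc(K) = 4d = -1236; |disc(K)| = 1236
Imaginary quadratic field, so n = 2, s = r2 = 1, r1 = 0
M = (n!/n^n) * (4/pi)^s * sqrt(|disc(K)|) = (2!/2^2) * (4/pi)^1 * sqrt(1236)
= 0.5 * 1.273240 * 35.156792
= 22.3815

22.3815


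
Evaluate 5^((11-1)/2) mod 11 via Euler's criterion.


p = 11 is prime and the exponent is (p-1)/2 = 5, so by Euler's criterion 5^5 = (5/11) = +1 or -1 mod 11.
Compute by square-and-multiply:
  5 = 4 + 1 (binary 101)
  Repeated squaring mod 11: 5^1 = 5, 5^2 = 3, 5^4 = 9
  5^5 = 5^4 * 5^1 = 9 * 5 mod 11
    9 * 5 = 45 = 1 mod 11
  5^5 = 1 mod 11
Result 1: 5 is a quadratic residue mod 11.
5^5 mod 11 = 1

1


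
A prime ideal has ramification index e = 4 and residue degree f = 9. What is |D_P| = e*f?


|D_P| = e * f
= 4 * 9
= 36

36


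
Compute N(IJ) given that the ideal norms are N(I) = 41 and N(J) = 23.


N(IJ) = N(I) * N(J)
= 41 * 23
= 943

943


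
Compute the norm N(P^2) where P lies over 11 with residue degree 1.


N(P^a) = p^(a*f)
= 11^(2*1)
= 11^2
= 121

121


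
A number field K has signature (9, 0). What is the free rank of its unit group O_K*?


By Dirichlet's unit theorem:
rank = r1 + r2 - 1
= 9 + 0 - 1
= 8

8


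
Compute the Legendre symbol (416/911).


p = 911 is prime, so compute (416/911) with the reciprocity algorithm (Jacobi-symbol steps: pull out 2s via (2/n), flip via reciprocity, reduce):
  pull out 2: (2/911) = +1  (since 911 mod 8 = 7)
  pull out 2: (2/911) = +1  (since 911 mod 8 = 7)
  pull out 2: (2/911) = +1  (since 911 mod 8 = 7)
  pull out 2: (2/911) = +1  (since 911 mod 8 = 7)
  pull out 2: (2/911) = +1  (since 911 mod 8 = 7)
  reciprocity: (13/911) -> +(911/13)
  reduce: (1/13)
  (1/13) = 1
Product of signs = 1
(416/911) = 1

1


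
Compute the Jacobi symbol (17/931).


Compute (17/931) via quadratic reciprocity:
  reciprocity: (17/931) -> +(931/17)
  reduce: (13/17)
  reciprocity: (13/17) -> +(17/13)
  reduce: (4/13)
  pull out 2: (2/13) = -1  (since 13 mod 8 = 5)
  pull out 2: (2/13) = -1  (since 13 mod 8 = 5)
  (1/13) = 1
Product of signs = 1

1


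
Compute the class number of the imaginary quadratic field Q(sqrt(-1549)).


K = Q(sqrt(-1549)). d mod 4 = 3, so D = disc(K) = 4d = -6196
h(K) equals the number of primitive reduced positive-definite forms (a, b, c) = a*x^2 + b*x*y + c*y^2 with b^2 - 4ac = D,
where reduced means |b| <= a <= c, with b >= 0 whenever |b| = a or a = c, and primitive means gcd(a, b, c) = 1.
Reduced forces 3a^2 <= |D| = 6196, so 1 <= a <= 45; b must have the parity of D, and c = (b^2 - D)/(4a) must be an integer >= a.
Enumerate a = 1..45, b in [-a, a]:
  a=1: (1, 0, 1549)  [1]
  a=2: (2, 2, 775)  [1]
  a=3..4: none
  a=5: (5, -2, 310), (5, 2, 310)  [2]
  a=6..9: none
  a=10: (10, -2, 155), (10, 2, 155)  [2]
  a=11..16: none
  a=17: (17, -14, 94), (17, 14, 94)  [2]
  a=18: none
  a=19: (19, -6, 82), (19, 6, 82)  [2]
  a=20..24: none
  a=25: (25, -2, 62), (25, 2, 62)  [2]
  a=26..30: none
  a=31: (31, -2, 50), (31, 2, 50)  [2]
  a=32..33: none
  a=34: (34, -14, 47), (34, 14, 47)  [2]
  a=35..37: none
  a=38: (38, -6, 41), (38, 6, 41)  [2]
  a=39..45: none
Total reduced forms: 1 + 1 + 2 + 2 + 2 + 2 + 2 + 2 + 2 + 2 = 18
h = 18

18


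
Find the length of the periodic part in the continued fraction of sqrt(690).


Run the CF algorithm for sqrt(690).
a_0 = floor(sqrt(690)) = 26; set m_0=0, q_0=1.
Recurrence: m' = q*a - m,  q' = (d - m'^2)/q,  a' = floor((a_0 + m')/q').
  step 1: m=26, q=14, a=3
  step 2: m=16, q=31, a=1
  step 3: m=15, q=15, a=2
  step 4: m=15, q=31, a=1
  step 5: m=16, q=14, a=3
  step 6: m=26, q=1, a=52
a_6 = 2*a_0 = 52, so the period closes here.
sqrt(690) = [26; 3, 1, 2, 1, 3, 52]
Period length = 6

6


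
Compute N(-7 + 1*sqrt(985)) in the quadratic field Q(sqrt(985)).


N(a + b*sqrt(d)) = a^2 - d*b^2
= (-7)^2 - (985)*(1)^2
= 49 - 985
= -936

-936


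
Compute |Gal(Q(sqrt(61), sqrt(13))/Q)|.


The 2 square roots of distinct primes are multiplicatively independent over Q,
so [K:Q] = 2^2 and Gal(K/Q) is isomorphic to (Z/2Z)^2.
|Gal| = 2^2 = 4

4


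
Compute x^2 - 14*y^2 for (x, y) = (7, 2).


x^2 - d*y^2
= 7^2 - 14*2^2
= 49 - 56
= -7

-7


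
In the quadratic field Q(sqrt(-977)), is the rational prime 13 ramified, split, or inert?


K = Q(sqrt(-977)). Since d mod 4 = 3, disc(K) = -3908.
Check p | disc: -3908 mod 13 = 5.
p does not divide disc. Compute Legendre symbol (d/p):
11^((13-1)/2) mod 13 = -1
(d/p) = -1, so p is inert: (p) stays prime with e=1, f=2, g=1.
Therefore p is inert.

inert


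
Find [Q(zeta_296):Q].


The degree equals Euler's totient phi(296).
296 = 2^3 * 37
phi(296) = 144

144


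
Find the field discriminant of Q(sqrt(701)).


For K = Q(sqrt(d)) with d squarefree: disc(K) = d if d = 1 mod 4, and disc(K) = 4d if d = 2 or 3 mod 4.
Here d = 701, and d mod 4 = 1.
d = 1 mod 4 (O_K = Z[(1+sqrt(d))/2]), so disc(K) = d = 701

701


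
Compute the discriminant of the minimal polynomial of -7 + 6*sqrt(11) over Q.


The element -7 + 6*sqrt(11) has minimal polynomial:
x^2 + 14*x - 347
Discriminant = (14)^2 - 4*(-347)
= 196 + 1388
= 1584

1584


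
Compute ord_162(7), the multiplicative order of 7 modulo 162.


We want ord_162(7), the smallest k >= 1 with 7^k = 1 mod 162.
n = 162 = 2 * 3^4, phi(162) = 54; the order divides phi(n).
Divisors of 54: 1, 2, 3, 6, 9, 18, 27, 54
Repeated squaring mod 162: 7^1 = 7, 7^2 = 49, 7^4 = 133, 7^8 = 31, 7^16 = 151, 7^32 = 121
Test divisors in increasing order:
  k=1: 7^1 = 7 mod 162
  k=2: 7^2 = 49 mod 162
  k=3: 7^3 = 49 * 7 = 19 mod 162
  k=6: 7^6 = 133 * 49 = 37 mod 162
  k=9: 7^9 = 31 * 7 = 55 mod 162
  k=18: 7^18 = 151 * 49 = 109 mod 162
  k=27: 7^27 = 151 * 31 * 49 * 7 = 1 mod 162  <- first divisor giving 1
Order = 27

27


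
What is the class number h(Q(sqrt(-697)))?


K = Q(sqrt(-697)). d mod 4 = 3, so D = disc(K) = 4d = -2788
h(K) equals the number of primitive reduced positive-definite forms (a, b, c) = a*x^2 + b*x*y + c*y^2 with b^2 - 4ac = D,
where reduced means |b| <= a <= c, with b >= 0 whenever |b| = a or a = c, and primitive means gcd(a, b, c) = 1.
Reduced forces 3a^2 <= |D| = 2788, so 1 <= a <= 30; b must have the parity of D, and c = (b^2 - D)/(4a) must be an integer >= a.
Enumerate a = 1..30, b in [-a, a]:
  a=1: (1, 0, 697)  [1]
  a=2: (2, 2, 349)  [1]
  a=3..16: none
  a=17: (17, 0, 41)  [1]
  a=18: none
  a=19: (19, -10, 38), (19, 10, 38)  [2]
  a=20..22: none
  a=23: (23, -8, 31), (23, 8, 31)  [2]
  a=24..28: none
  a=29: (29, 24, 29)  [1]
  a=30: none
Total reduced forms: 1 + 1 + 1 + 2 + 2 + 1 = 8
h = 8

8


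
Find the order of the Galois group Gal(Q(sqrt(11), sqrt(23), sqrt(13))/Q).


The 3 square roots of distinct primes are multiplicatively independent over Q,
so [K:Q] = 2^3 and Gal(K/Q) is isomorphic to (Z/2Z)^3.
|Gal| = 2^3 = 8

8


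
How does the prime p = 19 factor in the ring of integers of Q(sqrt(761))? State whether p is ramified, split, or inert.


K = Q(sqrt(761)). Since d mod 4 = 1, disc(K) = 761.
Check p | disc: 761 mod 19 = 1.
p does not divide disc. Compute Legendre symbol (d/p):
1^((19-1)/2) mod 19 = 1
(d/p) = 1, so p splits: (p) = P*P' with e=1, f=1, g=2.
Therefore p is split.

split


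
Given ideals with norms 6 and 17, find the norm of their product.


N(IJ) = N(I) * N(J)
= 6 * 17
= 102

102


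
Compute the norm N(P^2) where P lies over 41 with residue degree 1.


N(P^a) = p^(a*f)
= 41^(2*1)
= 41^2
= 1681

1681


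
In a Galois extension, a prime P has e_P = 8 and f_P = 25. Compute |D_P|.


|D_P| = e * f
= 8 * 25
= 200

200


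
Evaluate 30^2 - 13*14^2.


x^2 - d*y^2
= 30^2 - 13*14^2
= 900 - 2548
= -1648

-1648


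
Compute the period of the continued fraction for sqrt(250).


Run the CF algorithm for sqrt(250).
a_0 = floor(sqrt(250)) = 15; set m_0=0, q_0=1.
Recurrence: m' = q*a - m,  q' = (d - m'^2)/q,  a' = floor((a_0 + m')/q').
  step 1: m=15, q=25, a=1
  step 2: m=10, q=6, a=4
  step 3: m=14, q=9, a=3
  step 4: m=13, q=9, a=3
  step 5: m=14, q=6, a=4
  step 6: m=10, q=25, a=1
  step 7: m=15, q=1, a=30
a_7 = 2*a_0 = 30, so the period closes here.
sqrt(250) = [15; 1, 4, 3, 3, 4, 1, 30]
Period length = 7

7


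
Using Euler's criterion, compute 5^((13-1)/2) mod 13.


p = 13 is prime and the exponent is (p-1)/2 = 6, so by Euler's criterion 5^6 = (5/13) = +1 or -1 mod 13.
Compute by square-and-multiply:
  6 = 4 + 2 (binary 110)
  Repeated squaring mod 13: 5^1 = 5, 5^2 = 12, 5^4 = 1
  5^6 = 5^4 * 5^2 = 1 * 12 mod 13
    1 * 12 = 12 = 12 mod 13
  5^6 = 12 mod 13
Result 12 = p - 1 = -1 mod 13: 5 is a quadratic non-residue mod 13. As a residue in [0, p-1] the value is 12.
5^6 mod 13 = 12

12


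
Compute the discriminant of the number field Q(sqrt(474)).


For K = Q(sqrt(d)) with d squarefree: disc(K) = d if d = 1 mod 4, and disc(K) = 4d if d = 2 or 3 mod 4.
Here d = 474, and d mod 4 = 2.
d = 2 mod 4, not 1 (O_K = Z[sqrt(d)]), so disc(K) = 4d = 4 * (474) = 1896

1896


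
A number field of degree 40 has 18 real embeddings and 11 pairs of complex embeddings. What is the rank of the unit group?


By Dirichlet's unit theorem:
rank = r1 + r2 - 1
= 18 + 11 - 1
= 28

28


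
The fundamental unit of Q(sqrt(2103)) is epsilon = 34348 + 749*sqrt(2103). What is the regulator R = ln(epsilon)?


epsilon = 34348 + 749*sqrt(2103)
= 68696.0000
R = ln(68696.0000)
= 11.1374

11.1374


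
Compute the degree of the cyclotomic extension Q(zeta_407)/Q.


The degree equals Euler's totient phi(407).
407 = 11 * 37
phi(407) = 360

360


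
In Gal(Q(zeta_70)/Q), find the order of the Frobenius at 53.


The Frobenius at p in Gal(Q(zeta_n)/Q) = (Z/nZ)* is the class of p, so its order is ord_70(53), the smallest k >= 1 with 53^k = 1 mod 70.
n = 70 = 2 * 5 * 7, phi(70) = 24; the order divides phi(n).
Divisors of 24: 1, 2, 3, 4, 6, 8, 12, 24
Repeated squaring mod 70: 53^1 = 53, 53^2 = 9, 53^4 = 11, 53^8 = 51, 53^16 = 11
Test divisors in increasing order:
  k=1: 53^1 = 53 mod 70
  k=2: 53^2 = 9 mod 70
  k=3: 53^3 = 9 * 53 = 57 mod 70
  k=4: 53^4 = 11 mod 70
  k=6: 53^6 = 11 * 9 = 29 mod 70
  k=8: 53^8 = 51 mod 70
  k=12: 53^12 = 51 * 11 = 1 mod 70  <- first divisor giving 1
Order = 12

12


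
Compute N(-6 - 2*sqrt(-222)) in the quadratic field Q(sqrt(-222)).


N(a + b*sqrt(d)) = a^2 - d*b^2
= (-6)^2 - (-222)*(-2)^2
= 36 + 888
= 924

924


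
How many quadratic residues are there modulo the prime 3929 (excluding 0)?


For prime p, the number of non-zero quadratic residues is (p-1)/2.
= (3929-1)/2
= 1964

1964


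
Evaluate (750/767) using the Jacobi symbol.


Compute (750/767) via quadratic reciprocity:
  pull out 2: (2/767) = +1  (since 767 mod 8 = 7)
  reciprocity: (375/767) -> -(767/375)
  reduce: (17/375)
  reciprocity: (17/375) -> +(375/17)
  reduce: (1/17)
  (1/17) = 1
Product of signs = -1

-1


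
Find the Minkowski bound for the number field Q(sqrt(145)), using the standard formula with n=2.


d = 145, d mod 4 = 1, so disc(K) = d = 145; |disc(K)| = 145
Real quadratic field, so n = 2, s = r2 = 0, r1 = 2
M = (n!/n^n) * (4/pi)^s * sqrt(|disc(K)|) = (2!/2^2) * (4/pi)^0 * sqrt(145)
= 0.5 * 1.000000 * 12.041595
= 6.0208

6.0208


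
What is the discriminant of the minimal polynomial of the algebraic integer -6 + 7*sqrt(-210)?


The element -6 + 7*sqrt(-210) has minimal polynomial:
x^2 + 12*x + 10326
Discriminant = (12)^2 - 4*(10326)
= 144 - 41304
= -41160

-41160


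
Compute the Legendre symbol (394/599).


p = 599 is prime, so compute (394/599) with the reciprocity algorithm (Jacobi-symbol steps: pull out 2s via (2/n), flip via reciprocity, reduce):
  pull out 2: (2/599) = +1  (since 599 mod 8 = 7)
  reciprocity: (197/599) -> +(599/197)
  reduce: (8/197)
  pull out 2: (2/197) = -1  (since 197 mod 8 = 5)
  pull out 2: (2/197) = -1  (since 197 mod 8 = 5)
  pull out 2: (2/197) = -1  (since 197 mod 8 = 5)
  (1/197) = 1
Product of signs = -1
(394/599) = -1

-1


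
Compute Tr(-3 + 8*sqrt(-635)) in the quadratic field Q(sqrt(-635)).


Tr(a + b*sqrt(d)) = (a + b*sqrt(d)) + (a - b*sqrt(d)) = 2a
= 2 * (-3)
= -6

-6


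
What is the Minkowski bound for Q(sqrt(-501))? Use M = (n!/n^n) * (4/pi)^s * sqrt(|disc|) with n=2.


d = -501, d mod 4 = 3, so disc(K) = 4d = -2004; |disc(K)| = 2004
Imaginary quadratic field, so n = 2, s = r2 = 1, r1 = 0
M = (n!/n^n) * (4/pi)^s * sqrt(|disc(K)|) = (2!/2^2) * (4/pi)^1 * sqrt(2004)
= 0.5 * 1.273240 * 44.766059
= 28.4990

28.4990


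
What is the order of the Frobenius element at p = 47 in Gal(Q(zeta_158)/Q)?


The Frobenius at p in Gal(Q(zeta_n)/Q) = (Z/nZ)* is the class of p, so its order is ord_158(47), the smallest k >= 1 with 47^k = 1 mod 158.
n = 158 = 2 * 79, phi(158) = 78; the order divides phi(n).
Divisors of 78: 1, 2, 3, 6, 13, 26, 39, 78
Repeated squaring mod 158: 47^1 = 47, 47^2 = 155, 47^4 = 9, 47^8 = 81, 47^16 = 83, 47^32 = 95, 47^64 = 19
Test divisors in increasing order:
  k=1: 47^1 = 47 mod 158
  k=2: 47^2 = 155 mod 158
  k=3: 47^3 = 155 * 47 = 17 mod 158
  k=6: 47^6 = 9 * 155 = 131 mod 158
  k=13: 47^13 = 81 * 9 * 47 = 135 mod 158
  k=26: 47^26 = 83 * 81 * 155 = 55 mod 158
  k=39: 47^39 = 95 * 9 * 155 * 47 = 157 mod 158
  k=78: 47^78 = 19 * 81 * 9 * 155 = 1 mod 158  <- first divisor giving 1
Order = 78

78


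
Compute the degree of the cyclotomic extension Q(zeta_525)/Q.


The degree equals Euler's totient phi(525).
525 = 3 * 5^2 * 7
phi(525) = 240

240


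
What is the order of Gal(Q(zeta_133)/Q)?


|Gal(Q(zeta_133)/Q)| = phi(133)
= 108

108


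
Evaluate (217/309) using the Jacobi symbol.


Compute (217/309) via quadratic reciprocity:
  reciprocity: (217/309) -> +(309/217)
  reduce: (92/217)
  pull out 2: (2/217) = +1  (since 217 mod 8 = 1)
  pull out 2: (2/217) = +1  (since 217 mod 8 = 1)
  reciprocity: (23/217) -> +(217/23)
  reduce: (10/23)
  pull out 2: (2/23) = +1  (since 23 mod 8 = 7)
  reciprocity: (5/23) -> +(23/5)
  reduce: (3/5)
  reciprocity: (3/5) -> +(5/3)
  reduce: (2/3)
  pull out 2: (2/3) = -1  (since 3 mod 8 = 3)
  (1/3) = 1
Product of signs = -1

-1


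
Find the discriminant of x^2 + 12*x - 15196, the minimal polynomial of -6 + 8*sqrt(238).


The element -6 + 8*sqrt(238) has minimal polynomial:
x^2 + 12*x - 15196
Discriminant = (12)^2 - 4*(-15196)
= 144 + 60784
= 60928

60928


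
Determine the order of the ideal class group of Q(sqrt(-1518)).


K = Q(sqrt(-1518)). d mod 4 = 2, so D = disc(K) = 4d = -6072
h(K) equals the number of primitive reduced positive-definite forms (a, b, c) = a*x^2 + b*x*y + c*y^2 with b^2 - 4ac = D,
where reduced means |b| <= a <= c, with b >= 0 whenever |b| = a or a = c, and primitive means gcd(a, b, c) = 1.
Reduced forces 3a^2 <= |D| = 6072, so 1 <= a <= 44; b must have the parity of D, and c = (b^2 - D)/(4a) must be an integer >= a.
Enumerate a = 1..44, b in [-a, a]:
  a=1: (1, 0, 1518)  [1]
  a=2: (2, 0, 759)  [1]
  a=3: (3, 0, 506)  [1]
  a=4..5: none
  a=6: (6, 0, 253)  [1]
  a=7: (7, -2, 217), (7, 2, 217)  [2]
  a=8..10: none
  a=11: (11, 0, 138)  [1]
  a=12: none
  a=13: (13, -8, 118), (13, 8, 118)  [2]
  a=14: (14, -12, 111), (14, 12, 111)  [2]
  a=15..20: none
  a=21: (21, -12, 74), (21, 12, 74)  [2]
  a=22: (22, 0, 69)  [1]
  a=23: (23, 0, 66)  [1]
  a=24..25: none
  a=26: (26, -8, 59), (26, 8, 59)  [2]
  a=27..30: none
  a=31: (31, -2, 49), (31, 2, 49)  [2]
  a=32: none
  a=33: (33, 0, 46)  [1]
  a=34..36: none
  a=37: (37, -12, 42), (37, 12, 42)  [2]
  a=38: none
  a=39: (39, -18, 41), (39, 18, 41)  [2]
  a=40..44: none
Total reduced forms: 1 + 1 + 1 + 1 + 2 + 1 + 2 + 2 + 2 + 1 + 1 + 2 + 2 + 1 + 2 + 2 = 24
h = 24

24


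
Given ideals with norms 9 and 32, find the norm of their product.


N(IJ) = N(I) * N(J)
= 9 * 32
= 288

288


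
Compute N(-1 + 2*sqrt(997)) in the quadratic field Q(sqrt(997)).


N(a + b*sqrt(d)) = a^2 - d*b^2
= (-1)^2 - (997)*(2)^2
= 1 - 3988
= -3987

-3987


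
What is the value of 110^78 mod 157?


p = 157 is prime and the exponent is (p-1)/2 = 78, so by Euler's criterion 110^78 = (110/157) = +1 or -1 mod 157.
Compute by square-and-multiply:
  78 = 64 + 8 + 4 + 2 (binary 1001110)
  Repeated squaring mod 157: 110^1 = 110, 110^2 = 11, 110^4 = 121, 110^8 = 40, 110^16 = 30, 110^32 = 115, 110^64 = 37
  110^78 = 110^64 * 110^8 * 110^4 * 110^2 = 37 * 40 * 121 * 11 mod 157
    37 * 40 = 1480 = 67 mod 157
    67 * 121 = 8107 = 100 mod 157
    100 * 11 = 1100 = 1 mod 157
  110^78 = 1 mod 157
Result 1: 110 is a quadratic residue mod 157.
110^78 mod 157 = 1

1


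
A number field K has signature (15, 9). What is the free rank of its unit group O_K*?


By Dirichlet's unit theorem:
rank = r1 + r2 - 1
= 15 + 9 - 1
= 23

23


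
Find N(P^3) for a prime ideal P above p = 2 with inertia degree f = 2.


N(P^a) = p^(a*f)
= 2^(3*2)
= 2^6
= 64

64


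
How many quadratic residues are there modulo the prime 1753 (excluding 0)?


For prime p, the number of non-zero quadratic residues is (p-1)/2.
= (1753-1)/2
= 876

876


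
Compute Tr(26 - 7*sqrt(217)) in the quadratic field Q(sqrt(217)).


Tr(a + b*sqrt(d)) = (a + b*sqrt(d)) + (a - b*sqrt(d)) = 2a
= 2 * (26)
= 52

52


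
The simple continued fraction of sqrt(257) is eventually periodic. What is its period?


Run the CF algorithm for sqrt(257).
a_0 = floor(sqrt(257)) = 16; set m_0=0, q_0=1.
Recurrence: m' = q*a - m,  q' = (d - m'^2)/q,  a' = floor((a_0 + m')/q').
  step 1: m=16, q=1, a=32
a_1 = 2*a_0 = 32, so the period closes here.
sqrt(257) = [16; 32]
Period length = 1

1


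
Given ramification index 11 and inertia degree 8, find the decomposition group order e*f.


|D_P| = e * f
= 11 * 8
= 88

88


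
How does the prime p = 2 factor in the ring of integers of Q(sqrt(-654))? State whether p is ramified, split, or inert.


K = Q(sqrt(-654)). Since d mod 4 = 2, disc(K) = -2616.
Check p | disc: -2616 mod 2 = 0.
p divides disc, so p ramifies: (p) = P^2 with e=2, f=1, g=1.
Therefore p is ramified.

ramified


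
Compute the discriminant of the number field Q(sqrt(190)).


For K = Q(sqrt(d)) with d squarefree: disc(K) = d if d = 1 mod 4, and disc(K) = 4d if d = 2 or 3 mod 4.
Here d = 190, and d mod 4 = 2.
d = 2 mod 4, not 1 (O_K = Z[sqrt(d)]), so disc(K) = 4d = 4 * (190) = 760

760


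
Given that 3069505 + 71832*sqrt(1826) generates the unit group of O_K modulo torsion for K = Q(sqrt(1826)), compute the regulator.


epsilon = 3069505 + 71832*sqrt(1826)
= 6.1390e+06
R = ln(6.1390e+06)
= 15.6302

15.6302


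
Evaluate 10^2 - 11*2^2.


x^2 - d*y^2
= 10^2 - 11*2^2
= 100 - 44
= 56

56


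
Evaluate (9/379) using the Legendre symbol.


p = 379 is prime, so compute (9/379) with the reciprocity algorithm (Jacobi-symbol steps: pull out 2s via (2/n), flip via reciprocity, reduce):
  reciprocity: (9/379) -> +(379/9)
  reduce: (1/9)
  (1/9) = 1
Product of signs = 1
(9/379) = 1

1


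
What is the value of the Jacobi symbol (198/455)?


Compute (198/455) via quadratic reciprocity:
  pull out 2: (2/455) = +1  (since 455 mod 8 = 7)
  reciprocity: (99/455) -> -(455/99)
  reduce: (59/99)
  reciprocity: (59/99) -> -(99/59)
  reduce: (40/59)
  pull out 2: (2/59) = -1  (since 59 mod 8 = 3)
  pull out 2: (2/59) = -1  (since 59 mod 8 = 3)
  pull out 2: (2/59) = -1  (since 59 mod 8 = 3)
  reciprocity: (5/59) -> +(59/5)
  reduce: (4/5)
  pull out 2: (2/5) = -1  (since 5 mod 8 = 5)
  pull out 2: (2/5) = -1  (since 5 mod 8 = 5)
  (1/5) = 1
Product of signs = -1

-1


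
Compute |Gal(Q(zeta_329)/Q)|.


|Gal(Q(zeta_329)/Q)| = phi(329)
= 276

276


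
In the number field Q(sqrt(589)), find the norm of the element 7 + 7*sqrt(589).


N(a + b*sqrt(d)) = a^2 - d*b^2
= (7)^2 - (589)*(7)^2
= 49 - 28861
= -28812

-28812


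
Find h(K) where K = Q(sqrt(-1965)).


K = Q(sqrt(-1965)). d mod 4 = 3, so D = disc(K) = 4d = -7860
h(K) equals the number of primitive reduced positive-definite forms (a, b, c) = a*x^2 + b*x*y + c*y^2 with b^2 - 4ac = D,
where reduced means |b| <= a <= c, with b >= 0 whenever |b| = a or a = c, and primitive means gcd(a, b, c) = 1.
Reduced forces 3a^2 <= |D| = 7860, so 1 <= a <= 51; b must have the parity of D, and c = (b^2 - D)/(4a) must be an integer >= a.
Enumerate a = 1..51, b in [-a, a]:
  a=1: (1, 0, 1965)  [1]
  a=2: (2, 2, 983)  [1]
  a=3: (3, 0, 655)  [1]
  a=4: none
  a=5: (5, 0, 393)  [1]
  a=6: (6, 6, 329)  [1]
  a=7: (7, -6, 282), (7, 6, 282)  [2]
  a=8..9: none
  a=10: (10, 10, 199)  [1]
  a=11: (11, -4, 179), (11, 4, 179)  [2]
  a=12..13: none
  a=14: (14, -6, 141), (14, 6, 141)  [2]
  a=15: (15, 0, 131)  [1]
  a=16..18: none
  a=19: (19, -14, 106), (19, 14, 106)  [2]
  a=20: none
  a=21: (21, -6, 94), (21, 6, 94)  [2]
  a=22: (22, -18, 93), (22, 18, 93)  [2]
  a=23: (23, -12, 87), (23, 12, 87)  [2]
  a=24..28: none
  a=29: (29, -12, 69), (29, 12, 69)  [2]
  a=30: (30, 30, 73)  [1]
  a=31: (31, -18, 66), (31, 18, 66)  [2]
  a=32: none
  a=33: (33, -18, 62), (33, 18, 62)  [2]
  a=34: none
  a=35: (35, -20, 59), (35, 20, 59)  [2]
  a=36: none
  a=37: (37, -24, 57), (37, 24, 57)  [2]
  a=38: (38, -14, 53), (38, 14, 53)  [2]
  a=39..41: none
  a=42: (42, -6, 47), (42, 6, 47)  [2]
  a=43: (43, -40, 55), (43, 40, 55)  [2]
  a=44..45: none
  a=46: (46, -34, 49), (46, 34, 49)  [2]
  a=47..51: none
Total reduced forms: 1 + 1 + 1 + 1 + 1 + 2 + 1 + 2 + 2 + 1 + 2 + 2 + 2 + 2 + 2 + 1 + 2 + 2 + 2 + 2 + 2 + 2 + 2 + 2 = 40
h = 40

40


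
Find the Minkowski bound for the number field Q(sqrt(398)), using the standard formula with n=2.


d = 398, d mod 4 = 2, so disc(K) = 4d = 1592; |disc(K)| = 1592
Real quadratic field, so n = 2, s = r2 = 0, r1 = 2
M = (n!/n^n) * (4/pi)^s * sqrt(|disc(K)|) = (2!/2^2) * (4/pi)^0 * sqrt(1592)
= 0.5 * 1.000000 * 39.899875
= 19.9499

19.9499


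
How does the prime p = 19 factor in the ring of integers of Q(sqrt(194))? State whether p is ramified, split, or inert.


K = Q(sqrt(194)). Since d mod 4 = 2, disc(K) = 776.
Check p | disc: 776 mod 19 = 16.
p does not divide disc. Compute Legendre symbol (d/p):
4^((19-1)/2) mod 19 = 1
(d/p) = 1, so p splits: (p) = P*P' with e=1, f=1, g=2.
Therefore p is split.

split


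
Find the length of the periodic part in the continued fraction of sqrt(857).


Run the CF algorithm for sqrt(857).
a_0 = floor(sqrt(857)) = 29; set m_0=0, q_0=1.
Recurrence: m' = q*a - m,  q' = (d - m'^2)/q,  a' = floor((a_0 + m')/q').
  step 1: m=29, q=16, a=3
  step 2: m=19, q=31, a=1
  step 3: m=12, q=23, a=1
  step 4: m=11, q=32, a=1
  step 5: m=21, q=13, a=3
  step 6: m=18, q=41, a=1
  step 7: m=23, q=8, a=6
  step 8: m=25, q=29, a=1
  step 9: m=4, q=29, a=1
  step 10: m=25, q=8, a=6
  step 11: m=23, q=41, a=1
  step 12: m=18, q=13, a=3
  step 13: m=21, q=32, a=1
  step 14: m=11, q=23, a=1
  step 15: m=12, q=31, a=1
  step 16: m=19, q=16, a=3
  step 17: m=29, q=1, a=58
a_17 = 2*a_0 = 58, so the period closes here.
sqrt(857) = [29; 3, 1, 1, 1, 3, 1, 6, 1, 1, 6, 1, 3, 1, 1, 1, 3, 58]
Period length = 17

17


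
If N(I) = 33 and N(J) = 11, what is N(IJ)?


N(IJ) = N(I) * N(J)
= 33 * 11
= 363

363


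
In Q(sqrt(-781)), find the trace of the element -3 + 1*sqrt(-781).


Tr(a + b*sqrt(d)) = (a + b*sqrt(d)) + (a - b*sqrt(d)) = 2a
= 2 * (-3)
= -6

-6


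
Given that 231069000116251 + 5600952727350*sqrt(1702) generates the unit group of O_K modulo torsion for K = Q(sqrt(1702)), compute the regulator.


epsilon = 231069000116251 + 5600952727350*sqrt(1702)
= 4.6214e+14
R = ln(4.6214e+14)
= 33.7669

33.7669


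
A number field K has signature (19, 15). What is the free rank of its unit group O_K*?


By Dirichlet's unit theorem:
rank = r1 + r2 - 1
= 19 + 15 - 1
= 33

33


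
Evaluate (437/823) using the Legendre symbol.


p = 823 is prime, so compute (437/823) with the reciprocity algorithm (Jacobi-symbol steps: pull out 2s via (2/n), flip via reciprocity, reduce):
  reciprocity: (437/823) -> +(823/437)
  reduce: (386/437)
  pull out 2: (2/437) = -1  (since 437 mod 8 = 5)
  reciprocity: (193/437) -> +(437/193)
  reduce: (51/193)
  reciprocity: (51/193) -> +(193/51)
  reduce: (40/51)
  pull out 2: (2/51) = -1  (since 51 mod 8 = 3)
  pull out 2: (2/51) = -1  (since 51 mod 8 = 3)
  pull out 2: (2/51) = -1  (since 51 mod 8 = 3)
  reciprocity: (5/51) -> +(51/5)
  reduce: (1/5)
  (1/5) = 1
Product of signs = 1
(437/823) = 1

1


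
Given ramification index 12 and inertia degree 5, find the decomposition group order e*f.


|D_P| = e * f
= 12 * 5
= 60

60


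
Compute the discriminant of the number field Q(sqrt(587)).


For K = Q(sqrt(d)) with d squarefree: disc(K) = d if d = 1 mod 4, and disc(K) = 4d if d = 2 or 3 mod 4.
Here d = 587, and d mod 4 = 3.
d = 3 mod 4, not 1 (O_K = Z[sqrt(d)]), so disc(K) = 4d = 4 * (587) = 2348

2348


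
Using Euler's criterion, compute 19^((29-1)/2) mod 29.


p = 29 is prime and the exponent is (p-1)/2 = 14, so by Euler's criterion 19^14 = (19/29) = +1 or -1 mod 29.
Compute by square-and-multiply:
  14 = 8 + 4 + 2 (binary 1110)
  Repeated squaring mod 29: 19^1 = 19, 19^2 = 13, 19^4 = 24, 19^8 = 25
  19^14 = 19^8 * 19^4 * 19^2 = 25 * 24 * 13 mod 29
    25 * 24 = 600 = 20 mod 29
    20 * 13 = 260 = 28 mod 29
  19^14 = 28 mod 29
Result 28 = p - 1 = -1 mod 29: 19 is a quadratic non-residue mod 29. As a residue in [0, p-1] the value is 28.
19^14 mod 29 = 28

28


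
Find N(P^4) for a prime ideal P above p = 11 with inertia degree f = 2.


N(P^a) = p^(a*f)
= 11^(4*2)
= 11^8
= 214358881

214358881


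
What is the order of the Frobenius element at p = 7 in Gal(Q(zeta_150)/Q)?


The Frobenius at p in Gal(Q(zeta_n)/Q) = (Z/nZ)* is the class of p, so its order is ord_150(7), the smallest k >= 1 with 7^k = 1 mod 150.
n = 150 = 2 * 3 * 5^2, phi(150) = 40; the order divides phi(n).
Divisors of 40: 1, 2, 4, 5, 8, 10, 20, 40
Repeated squaring mod 150: 7^1 = 7, 7^2 = 49, 7^4 = 1, 7^8 = 1, 7^16 = 1, 7^32 = 1
Test divisors in increasing order:
  k=1: 7^1 = 7 mod 150
  k=2: 7^2 = 49 mod 150
  k=4: 7^4 = 1 mod 150  <- first divisor giving 1
Order = 4

4


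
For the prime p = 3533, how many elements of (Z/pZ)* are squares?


For prime p, the number of non-zero quadratic residues is (p-1)/2.
= (3533-1)/2
= 1766

1766


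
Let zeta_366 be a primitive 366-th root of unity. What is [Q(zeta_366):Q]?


The degree equals Euler's totient phi(366).
366 = 2 * 3 * 61
phi(366) = 120

120


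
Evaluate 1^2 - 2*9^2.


x^2 - d*y^2
= 1^2 - 2*9^2
= 1 - 162
= -161

-161


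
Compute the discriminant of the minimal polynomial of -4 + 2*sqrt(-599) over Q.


The element -4 + 2*sqrt(-599) has minimal polynomial:
x^2 + 8*x + 2412
Discriminant = (8)^2 - 4*(2412)
= 64 - 9648
= -9584

-9584


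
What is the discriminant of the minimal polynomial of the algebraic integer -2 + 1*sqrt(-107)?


The element -2 + 1*sqrt(-107) has minimal polynomial:
x^2 + 4*x + 111
Discriminant = (4)^2 - 4*(111)
= 16 - 444
= -428

-428


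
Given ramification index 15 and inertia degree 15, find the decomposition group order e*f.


|D_P| = e * f
= 15 * 15
= 225

225


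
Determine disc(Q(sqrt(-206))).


For K = Q(sqrt(d)) with d squarefree: disc(K) = d if d = 1 mod 4, and disc(K) = 4d if d = 2 or 3 mod 4.
Here d = -206, and d mod 4 = 2.
d = 2 mod 4, not 1 (O_K = Z[sqrt(d)]), so disc(K) = 4d = 4 * (-206) = -824

-824


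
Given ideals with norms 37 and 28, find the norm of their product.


N(IJ) = N(I) * N(J)
= 37 * 28
= 1036

1036


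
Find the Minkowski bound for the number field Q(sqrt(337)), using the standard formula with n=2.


d = 337, d mod 4 = 1, so disc(K) = d = 337; |disc(K)| = 337
Real quadratic field, so n = 2, s = r2 = 0, r1 = 2
M = (n!/n^n) * (4/pi)^s * sqrt(|disc(K)|) = (2!/2^2) * (4/pi)^0 * sqrt(337)
= 0.5 * 1.000000 * 18.357560
= 9.1788

9.1788


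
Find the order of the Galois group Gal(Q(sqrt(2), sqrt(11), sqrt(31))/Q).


The 3 square roots of distinct primes are multiplicatively independent over Q,
so [K:Q] = 2^3 and Gal(K/Q) is isomorphic to (Z/2Z)^3.
|Gal| = 2^3 = 8

8


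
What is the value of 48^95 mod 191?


p = 191 is prime and the exponent is (p-1)/2 = 95, so by Euler's criterion 48^95 = (48/191) = +1 or -1 mod 191.
Compute by square-and-multiply:
  95 = 64 + 16 + 8 + 4 + 2 + 1 (binary 1011111)
  Repeated squaring mod 191: 48^1 = 48, 48^2 = 12, 48^4 = 144, 48^8 = 108, 48^16 = 13, 48^32 = 169, 48^64 = 102
  48^95 = 48^64 * 48^16 * 48^8 * 48^4 * 48^2 * 48^1 = 102 * 13 * 108 * 144 * 12 * 48 mod 191
    102 * 13 = 1326 = 180 mod 191
    180 * 108 = 19440 = 149 mod 191
    149 * 144 = 21456 = 64 mod 191
    64 * 12 = 768 = 4 mod 191
    4 * 48 = 192 = 1 mod 191
  48^95 = 1 mod 191
Result 1: 48 is a quadratic residue mod 191.
48^95 mod 191 = 1

1


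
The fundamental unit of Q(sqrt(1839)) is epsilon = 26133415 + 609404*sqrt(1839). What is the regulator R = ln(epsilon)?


epsilon = 26133415 + 609404*sqrt(1839)
= 5.2267e+07
R = ln(5.2267e+07)
= 17.7719

17.7719


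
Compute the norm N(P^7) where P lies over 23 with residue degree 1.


N(P^a) = p^(a*f)
= 23^(7*1)
= 23^7
= 3404825447

3404825447


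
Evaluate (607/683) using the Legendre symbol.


p = 683 is prime, so compute (607/683) with the reciprocity algorithm (Jacobi-symbol steps: pull out 2s via (2/n), flip via reciprocity, reduce):
  reciprocity: (607/683) -> -(683/607)
  reduce: (76/607)
  pull out 2: (2/607) = +1  (since 607 mod 8 = 7)
  pull out 2: (2/607) = +1  (since 607 mod 8 = 7)
  reciprocity: (19/607) -> -(607/19)
  reduce: (18/19)
  pull out 2: (2/19) = -1  (since 19 mod 8 = 3)
  reciprocity: (9/19) -> +(19/9)
  reduce: (1/9)
  (1/9) = 1
Product of signs = -1
(607/683) = -1

-1


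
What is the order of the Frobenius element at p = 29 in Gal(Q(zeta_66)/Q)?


The Frobenius at p in Gal(Q(zeta_n)/Q) = (Z/nZ)* is the class of p, so its order is ord_66(29), the smallest k >= 1 with 29^k = 1 mod 66.
n = 66 = 2 * 3 * 11, phi(66) = 20; the order divides phi(n).
Divisors of 20: 1, 2, 4, 5, 10, 20
Repeated squaring mod 66: 29^1 = 29, 29^2 = 49, 29^4 = 25, 29^8 = 31, 29^16 = 37
Test divisors in increasing order:
  k=1: 29^1 = 29 mod 66
  k=2: 29^2 = 49 mod 66
  k=4: 29^4 = 25 mod 66
  k=5: 29^5 = 25 * 29 = 65 mod 66
  k=10: 29^10 = 31 * 49 = 1 mod 66  <- first divisor giving 1
Order = 10

10


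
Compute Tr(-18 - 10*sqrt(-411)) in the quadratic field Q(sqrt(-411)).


Tr(a + b*sqrt(d)) = (a + b*sqrt(d)) + (a - b*sqrt(d)) = 2a
= 2 * (-18)
= -36

-36


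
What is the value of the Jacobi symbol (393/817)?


Compute (393/817) via quadratic reciprocity:
  reciprocity: (393/817) -> +(817/393)
  reduce: (31/393)
  reciprocity: (31/393) -> +(393/31)
  reduce: (21/31)
  reciprocity: (21/31) -> +(31/21)
  reduce: (10/21)
  pull out 2: (2/21) = -1  (since 21 mod 8 = 5)
  reciprocity: (5/21) -> +(21/5)
  reduce: (1/5)
  (1/5) = 1
Product of signs = -1

-1


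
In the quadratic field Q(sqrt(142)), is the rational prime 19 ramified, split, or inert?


K = Q(sqrt(142)). Since d mod 4 = 2, disc(K) = 568.
Check p | disc: 568 mod 19 = 17.
p does not divide disc. Compute Legendre symbol (d/p):
9^((19-1)/2) mod 19 = 1
(d/p) = 1, so p splits: (p) = P*P' with e=1, f=1, g=2.
Therefore p is split.

split


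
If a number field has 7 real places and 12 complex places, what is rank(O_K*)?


By Dirichlet's unit theorem:
rank = r1 + r2 - 1
= 7 + 12 - 1
= 18

18


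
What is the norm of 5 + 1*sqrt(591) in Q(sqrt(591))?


N(a + b*sqrt(d)) = a^2 - d*b^2
= (5)^2 - (591)*(1)^2
= 25 - 591
= -566

-566


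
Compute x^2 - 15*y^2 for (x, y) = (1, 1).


x^2 - d*y^2
= 1^2 - 15*1^2
= 1 - 15
= -14

-14


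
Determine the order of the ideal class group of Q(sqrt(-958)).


K = Q(sqrt(-958)). d mod 4 = 2, so D = disc(K) = 4d = -3832
h(K) equals the number of primitive reduced positive-definite forms (a, b, c) = a*x^2 + b*x*y + c*y^2 with b^2 - 4ac = D,
where reduced means |b| <= a <= c, with b >= 0 whenever |b| = a or a = c, and primitive means gcd(a, b, c) = 1.
Reduced forces 3a^2 <= |D| = 3832, so 1 <= a <= 35; b must have the parity of D, and c = (b^2 - D)/(4a) must be an integer >= a.
Enumerate a = 1..35, b in [-a, a]:
  a=1: (1, 0, 958)  [1]
  a=2: (2, 0, 479)  [1]
  a=3..6: none
  a=7: (7, -2, 137), (7, 2, 137)  [2]
  a=8..12: none
  a=13: (13, -4, 74), (13, 4, 74)  [2]
  a=14: (14, -12, 71), (14, 12, 71)  [2]
  a=15..18: none
  a=19: (19, -14, 53), (19, 14, 53)  [2]
  a=20..22: none
  a=23: (23, -20, 46), (23, 20, 46)  [2]
  a=24..25: none
  a=26: (26, -4, 37), (26, 4, 37)  [2]
  a=27..28: none
  a=29: (29, -24, 38), (29, 24, 38)  [2]
  a=30..35: none
Total reduced forms: 1 + 1 + 2 + 2 + 2 + 2 + 2 + 2 + 2 = 16
h = 16

16


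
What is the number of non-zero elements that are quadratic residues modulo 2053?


For prime p, the number of non-zero quadratic residues is (p-1)/2.
= (2053-1)/2
= 1026

1026


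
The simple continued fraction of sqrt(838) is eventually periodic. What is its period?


Run the CF algorithm for sqrt(838).
a_0 = floor(sqrt(838)) = 28; set m_0=0, q_0=1.
Recurrence: m' = q*a - m,  q' = (d - m'^2)/q,  a' = floor((a_0 + m')/q').
  step 1: m=28, q=54, a=1
  step 2: m=26, q=3, a=18
  step 3: m=28, q=18, a=3
  step 4: m=26, q=9, a=6
  step 5: m=28, q=6, a=9
  step 6: m=26, q=27, a=2
  step 7: m=28, q=2, a=28
  step 8: m=28, q=27, a=2
  step 9: m=26, q=6, a=9
  step 10: m=28, q=9, a=6
  step 11: m=26, q=18, a=3
  step 12: m=28, q=3, a=18
  step 13: m=26, q=54, a=1
  step 14: m=28, q=1, a=56
a_14 = 2*a_0 = 56, so the period closes here.
sqrt(838) = [28; 1, 18, 3, 6, 9, 2, 28, 2, 9, 6, 3, 18, 1, 56]
Period length = 14

14
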